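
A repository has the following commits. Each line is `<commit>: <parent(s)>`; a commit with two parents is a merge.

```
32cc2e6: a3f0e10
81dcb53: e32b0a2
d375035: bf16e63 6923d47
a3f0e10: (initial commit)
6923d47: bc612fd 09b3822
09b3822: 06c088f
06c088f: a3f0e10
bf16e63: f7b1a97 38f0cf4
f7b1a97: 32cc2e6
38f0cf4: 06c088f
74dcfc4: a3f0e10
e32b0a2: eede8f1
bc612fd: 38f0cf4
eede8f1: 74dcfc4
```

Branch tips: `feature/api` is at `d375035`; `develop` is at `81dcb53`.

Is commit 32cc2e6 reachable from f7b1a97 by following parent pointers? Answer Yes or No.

Ancestors of f7b1a97 (commits reachable by following parents): {32cc2e6, a3f0e10, f7b1a97}.
32cc2e6 is in that set, so it is an ancestor of f7b1a97.

Yes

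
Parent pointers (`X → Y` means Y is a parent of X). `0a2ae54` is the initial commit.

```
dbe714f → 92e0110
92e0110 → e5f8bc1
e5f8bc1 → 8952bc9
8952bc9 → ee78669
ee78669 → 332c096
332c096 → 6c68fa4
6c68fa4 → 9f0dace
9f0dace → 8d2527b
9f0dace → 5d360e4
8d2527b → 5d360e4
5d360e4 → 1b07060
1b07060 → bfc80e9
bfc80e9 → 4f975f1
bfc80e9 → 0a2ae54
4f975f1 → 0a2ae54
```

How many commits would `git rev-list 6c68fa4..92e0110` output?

5

Reachable from 92e0110: {0a2ae54, 1b07060, 332c096, 4f975f1, 5d360e4, 6c68fa4, 8952bc9, 8d2527b, 92e0110, 9f0dace, bfc80e9, e5f8bc1, ee78669}.
Reachable from 6c68fa4: {0a2ae54, 1b07060, 4f975f1, 5d360e4, 6c68fa4, 8d2527b, 9f0dace, bfc80e9}.
In 92e0110's history but not 6c68fa4's: {332c096, 8952bc9, 92e0110, e5f8bc1, ee78669} — 5 commits.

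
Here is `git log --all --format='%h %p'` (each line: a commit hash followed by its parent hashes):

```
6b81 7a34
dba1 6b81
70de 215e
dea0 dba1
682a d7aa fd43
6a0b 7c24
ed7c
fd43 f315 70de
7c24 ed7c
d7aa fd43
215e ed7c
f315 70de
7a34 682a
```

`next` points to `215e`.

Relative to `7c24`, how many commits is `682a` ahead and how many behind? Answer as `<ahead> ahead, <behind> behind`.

6 ahead, 1 behind

Reachable from 682a: {215e, 682a, 70de, d7aa, ed7c, f315, fd43}.
Reachable from 7c24: {7c24, ed7c}.
Only in 682a's history (ahead): {215e, 682a, 70de, d7aa, f315, fd43} — 6.
Only in 7c24's history (behind): {7c24} — 1.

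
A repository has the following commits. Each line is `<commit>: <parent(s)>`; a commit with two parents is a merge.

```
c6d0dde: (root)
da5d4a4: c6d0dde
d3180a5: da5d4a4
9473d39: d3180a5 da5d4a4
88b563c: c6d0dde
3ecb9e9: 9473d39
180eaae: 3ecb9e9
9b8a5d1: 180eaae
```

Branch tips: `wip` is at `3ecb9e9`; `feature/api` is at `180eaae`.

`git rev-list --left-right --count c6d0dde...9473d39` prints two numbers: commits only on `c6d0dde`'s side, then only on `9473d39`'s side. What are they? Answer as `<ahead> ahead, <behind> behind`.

0 ahead, 3 behind

Reachable from c6d0dde: {c6d0dde}.
Reachable from 9473d39: {9473d39, c6d0dde, d3180a5, da5d4a4}.
Only in c6d0dde's history (ahead): {} — 0.
Only in 9473d39's history (behind): {9473d39, d3180a5, da5d4a4} — 3.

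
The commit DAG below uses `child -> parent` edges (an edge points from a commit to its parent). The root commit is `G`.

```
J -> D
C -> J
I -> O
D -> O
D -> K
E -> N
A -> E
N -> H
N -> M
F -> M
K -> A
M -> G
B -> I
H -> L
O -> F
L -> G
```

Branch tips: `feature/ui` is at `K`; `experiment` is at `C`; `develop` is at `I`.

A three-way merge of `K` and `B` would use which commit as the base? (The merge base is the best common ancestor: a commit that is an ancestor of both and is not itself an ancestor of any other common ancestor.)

M

Ancestors of K: {A, E, G, H, K, L, M, N}.
Ancestors of B: {B, F, G, I, M, O}.
Common ancestors: {G, M}.
Among these, M is not an ancestor of any other common ancestor — it is the merge base.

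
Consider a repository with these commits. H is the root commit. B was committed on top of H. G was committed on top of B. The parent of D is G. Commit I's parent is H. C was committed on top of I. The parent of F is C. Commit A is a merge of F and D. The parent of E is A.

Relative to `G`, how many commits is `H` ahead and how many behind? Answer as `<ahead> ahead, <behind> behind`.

0 ahead, 2 behind

Reachable from H: {H}.
Reachable from G: {B, G, H}.
Only in H's history (ahead): {} — 0.
Only in G's history (behind): {B, G} — 2.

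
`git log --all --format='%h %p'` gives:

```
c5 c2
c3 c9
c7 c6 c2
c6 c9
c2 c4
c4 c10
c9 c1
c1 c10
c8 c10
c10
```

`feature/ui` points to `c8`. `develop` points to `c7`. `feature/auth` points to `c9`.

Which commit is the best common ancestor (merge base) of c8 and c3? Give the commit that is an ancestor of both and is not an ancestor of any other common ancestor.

c10

Ancestors of c8: {c10, c8}.
Ancestors of c3: {c1, c10, c3, c9}.
Common ancestors: {c10}.
The only common ancestor is c10, so it is the merge base.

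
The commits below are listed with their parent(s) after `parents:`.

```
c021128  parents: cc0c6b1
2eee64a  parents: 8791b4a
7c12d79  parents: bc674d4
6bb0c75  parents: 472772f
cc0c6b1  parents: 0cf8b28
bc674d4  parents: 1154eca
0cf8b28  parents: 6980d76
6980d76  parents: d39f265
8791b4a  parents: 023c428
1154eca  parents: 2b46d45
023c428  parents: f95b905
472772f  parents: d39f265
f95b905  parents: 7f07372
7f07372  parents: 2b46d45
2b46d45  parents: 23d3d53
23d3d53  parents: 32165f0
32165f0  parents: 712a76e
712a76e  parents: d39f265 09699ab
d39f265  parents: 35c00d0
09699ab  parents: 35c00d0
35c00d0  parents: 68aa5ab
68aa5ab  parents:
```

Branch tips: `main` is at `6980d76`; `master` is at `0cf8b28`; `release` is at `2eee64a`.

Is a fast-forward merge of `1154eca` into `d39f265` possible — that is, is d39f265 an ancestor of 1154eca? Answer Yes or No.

Yes

A fast-forward from d39f265 to 1154eca is possible iff d39f265 is an ancestor of 1154eca.
Ancestors of 1154eca: {09699ab, 1154eca, 23d3d53, 2b46d45, 32165f0, 35c00d0, 68aa5ab, 712a76e, d39f265}.
d39f265 is among them, so fast-forward is possible.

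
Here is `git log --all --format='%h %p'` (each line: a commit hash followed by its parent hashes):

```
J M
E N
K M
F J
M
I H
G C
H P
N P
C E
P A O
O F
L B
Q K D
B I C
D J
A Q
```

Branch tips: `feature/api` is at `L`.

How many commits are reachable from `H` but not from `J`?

Reachable from H: {A, D, F, H, J, K, M, O, P, Q}.
Reachable from J: {J, M}.
In H's history but not J's: {A, D, F, H, K, O, P, Q} — 8 commits.

8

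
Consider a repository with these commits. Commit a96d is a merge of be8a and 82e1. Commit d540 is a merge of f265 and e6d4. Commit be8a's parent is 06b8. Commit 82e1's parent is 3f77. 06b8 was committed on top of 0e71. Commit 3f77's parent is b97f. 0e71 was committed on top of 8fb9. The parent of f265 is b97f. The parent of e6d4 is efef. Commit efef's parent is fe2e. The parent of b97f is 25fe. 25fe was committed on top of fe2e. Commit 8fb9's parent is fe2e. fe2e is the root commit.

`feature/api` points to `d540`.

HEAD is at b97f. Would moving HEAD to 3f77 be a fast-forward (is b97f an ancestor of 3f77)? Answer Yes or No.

A fast-forward from b97f to 3f77 is possible iff b97f is an ancestor of 3f77.
Ancestors of 3f77: {25fe, 3f77, b97f, fe2e}.
b97f is among them, so fast-forward is possible.

Yes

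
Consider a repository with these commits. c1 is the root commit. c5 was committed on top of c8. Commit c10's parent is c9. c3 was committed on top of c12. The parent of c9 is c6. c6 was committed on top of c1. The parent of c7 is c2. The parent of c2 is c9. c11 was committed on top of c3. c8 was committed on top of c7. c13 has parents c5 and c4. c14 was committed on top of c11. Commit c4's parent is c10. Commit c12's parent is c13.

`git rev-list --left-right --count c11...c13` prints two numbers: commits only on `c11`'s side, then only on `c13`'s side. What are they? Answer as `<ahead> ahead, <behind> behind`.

3 ahead, 0 behind

Reachable from c11: {c1, c10, c11, c12, c13, c2, c3, c4, c5, c6, c7, c8, c9}.
Reachable from c13: {c1, c10, c13, c2, c4, c5, c6, c7, c8, c9}.
Only in c11's history (ahead): {c11, c12, c3} — 3.
Only in c13's history (behind): {} — 0.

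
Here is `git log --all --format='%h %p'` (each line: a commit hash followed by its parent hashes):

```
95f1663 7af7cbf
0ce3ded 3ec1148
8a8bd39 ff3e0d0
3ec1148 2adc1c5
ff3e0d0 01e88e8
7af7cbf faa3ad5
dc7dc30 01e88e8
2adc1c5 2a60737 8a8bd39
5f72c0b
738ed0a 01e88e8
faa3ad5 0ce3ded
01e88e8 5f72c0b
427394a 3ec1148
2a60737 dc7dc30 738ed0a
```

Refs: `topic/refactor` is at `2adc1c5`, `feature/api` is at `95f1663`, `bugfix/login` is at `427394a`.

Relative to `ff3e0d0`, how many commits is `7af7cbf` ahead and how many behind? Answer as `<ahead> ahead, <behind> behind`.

9 ahead, 0 behind

Reachable from 7af7cbf: {01e88e8, 0ce3ded, 2a60737, 2adc1c5, 3ec1148, 5f72c0b, 738ed0a, 7af7cbf, 8a8bd39, dc7dc30, faa3ad5, ff3e0d0}.
Reachable from ff3e0d0: {01e88e8, 5f72c0b, ff3e0d0}.
Only in 7af7cbf's history (ahead): {0ce3ded, 2a60737, 2adc1c5, 3ec1148, 738ed0a, 7af7cbf, 8a8bd39, dc7dc30, faa3ad5} — 9.
Only in ff3e0d0's history (behind): {} — 0.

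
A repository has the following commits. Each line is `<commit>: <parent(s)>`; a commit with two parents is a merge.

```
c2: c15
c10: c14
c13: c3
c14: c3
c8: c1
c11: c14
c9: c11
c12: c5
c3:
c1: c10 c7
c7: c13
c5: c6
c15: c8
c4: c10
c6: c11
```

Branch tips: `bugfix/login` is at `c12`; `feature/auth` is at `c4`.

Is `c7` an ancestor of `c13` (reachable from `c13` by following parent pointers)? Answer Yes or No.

No

Ancestors of c13: {c13, c3}.
c7 is not in that set, so it is not an ancestor of c13.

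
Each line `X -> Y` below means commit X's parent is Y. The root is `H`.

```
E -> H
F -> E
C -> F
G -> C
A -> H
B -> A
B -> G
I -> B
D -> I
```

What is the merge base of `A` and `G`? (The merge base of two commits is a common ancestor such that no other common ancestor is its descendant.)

H

Ancestors of A: {A, H}.
Ancestors of G: {C, E, F, G, H}.
Common ancestors: {H}.
The only common ancestor is H, so it is the merge base.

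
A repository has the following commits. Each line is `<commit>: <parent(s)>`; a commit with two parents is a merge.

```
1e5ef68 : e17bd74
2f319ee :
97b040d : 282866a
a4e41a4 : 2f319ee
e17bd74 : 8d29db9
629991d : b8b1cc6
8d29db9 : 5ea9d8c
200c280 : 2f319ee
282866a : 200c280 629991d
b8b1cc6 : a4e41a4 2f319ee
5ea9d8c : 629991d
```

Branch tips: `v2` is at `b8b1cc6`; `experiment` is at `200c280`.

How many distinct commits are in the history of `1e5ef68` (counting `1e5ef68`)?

Walking parent pointers from 1e5ef68: reachable set = {1e5ef68, 2f319ee, 5ea9d8c, 629991d, 8d29db9, a4e41a4, b8b1cc6, e17bd74}.
That is 8 commits.

8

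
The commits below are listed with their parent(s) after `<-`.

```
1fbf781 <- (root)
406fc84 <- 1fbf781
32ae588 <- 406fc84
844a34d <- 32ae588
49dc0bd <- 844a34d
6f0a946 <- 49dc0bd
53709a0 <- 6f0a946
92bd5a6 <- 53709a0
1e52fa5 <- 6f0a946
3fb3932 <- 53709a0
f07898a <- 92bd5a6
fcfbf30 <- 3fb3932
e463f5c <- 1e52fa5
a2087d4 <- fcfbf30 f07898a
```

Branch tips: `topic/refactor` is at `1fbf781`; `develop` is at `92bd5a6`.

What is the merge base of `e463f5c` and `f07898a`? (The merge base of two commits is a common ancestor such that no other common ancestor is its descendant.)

6f0a946

Ancestors of e463f5c: {1e52fa5, 1fbf781, 32ae588, 406fc84, 49dc0bd, 6f0a946, 844a34d, e463f5c}.
Ancestors of f07898a: {1fbf781, 32ae588, 406fc84, 49dc0bd, 53709a0, 6f0a946, 844a34d, 92bd5a6, f07898a}.
Common ancestors: {1fbf781, 32ae588, 406fc84, 49dc0bd, 6f0a946, 844a34d}.
Among these, 6f0a946 is not an ancestor of any other common ancestor — it is the merge base.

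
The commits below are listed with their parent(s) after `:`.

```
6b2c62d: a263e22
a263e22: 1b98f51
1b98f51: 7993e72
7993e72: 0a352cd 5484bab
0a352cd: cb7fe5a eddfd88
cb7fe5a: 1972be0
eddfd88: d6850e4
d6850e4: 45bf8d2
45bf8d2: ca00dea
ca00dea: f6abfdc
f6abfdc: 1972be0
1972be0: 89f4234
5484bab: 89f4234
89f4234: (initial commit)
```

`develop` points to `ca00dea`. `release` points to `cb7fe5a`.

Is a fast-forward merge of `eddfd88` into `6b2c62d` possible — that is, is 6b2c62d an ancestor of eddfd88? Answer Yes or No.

A fast-forward from 6b2c62d to eddfd88 is possible iff 6b2c62d is an ancestor of eddfd88.
Ancestors of eddfd88: {1972be0, 45bf8d2, 89f4234, ca00dea, d6850e4, eddfd88, f6abfdc}.
6b2c62d is not among them, so fast-forward is not possible.

No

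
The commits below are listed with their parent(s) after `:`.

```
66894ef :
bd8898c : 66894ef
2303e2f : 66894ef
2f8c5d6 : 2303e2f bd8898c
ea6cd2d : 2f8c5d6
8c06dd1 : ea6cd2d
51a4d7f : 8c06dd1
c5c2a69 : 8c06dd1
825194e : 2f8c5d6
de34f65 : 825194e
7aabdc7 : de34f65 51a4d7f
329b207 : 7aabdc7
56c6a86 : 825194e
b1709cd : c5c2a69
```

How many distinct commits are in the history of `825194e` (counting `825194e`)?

5

Walking parent pointers from 825194e: reachable set = {2303e2f, 2f8c5d6, 66894ef, 825194e, bd8898c}.
That is 5 commits.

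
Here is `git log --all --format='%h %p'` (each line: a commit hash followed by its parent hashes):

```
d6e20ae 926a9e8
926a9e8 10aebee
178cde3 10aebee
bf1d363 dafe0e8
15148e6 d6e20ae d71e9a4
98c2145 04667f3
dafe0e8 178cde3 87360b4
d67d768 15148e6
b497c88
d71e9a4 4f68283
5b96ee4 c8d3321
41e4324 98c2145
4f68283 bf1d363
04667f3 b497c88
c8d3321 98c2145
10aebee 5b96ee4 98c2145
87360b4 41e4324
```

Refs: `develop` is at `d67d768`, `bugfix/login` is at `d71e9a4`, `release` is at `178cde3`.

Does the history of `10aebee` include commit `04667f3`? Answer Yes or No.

Yes

Ancestors of 10aebee (commits reachable by following parents): {04667f3, 10aebee, 5b96ee4, 98c2145, b497c88, c8d3321}.
04667f3 is in that set, so it is an ancestor of 10aebee.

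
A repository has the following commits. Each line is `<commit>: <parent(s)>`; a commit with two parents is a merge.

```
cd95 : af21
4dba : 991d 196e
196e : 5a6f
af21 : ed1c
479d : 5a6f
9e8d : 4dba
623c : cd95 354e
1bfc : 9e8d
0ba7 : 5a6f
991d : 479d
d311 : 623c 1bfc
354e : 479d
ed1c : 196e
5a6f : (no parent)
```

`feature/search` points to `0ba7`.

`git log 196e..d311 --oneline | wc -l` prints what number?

11

Reachable from d311: {196e, 1bfc, 354e, 479d, 4dba, 5a6f, 623c, 991d, 9e8d, af21, cd95, d311, ed1c}.
Reachable from 196e: {196e, 5a6f}.
In d311's history but not 196e's: {1bfc, 354e, 479d, 4dba, 623c, 991d, 9e8d, af21, cd95, d311, ed1c} — 11 commits.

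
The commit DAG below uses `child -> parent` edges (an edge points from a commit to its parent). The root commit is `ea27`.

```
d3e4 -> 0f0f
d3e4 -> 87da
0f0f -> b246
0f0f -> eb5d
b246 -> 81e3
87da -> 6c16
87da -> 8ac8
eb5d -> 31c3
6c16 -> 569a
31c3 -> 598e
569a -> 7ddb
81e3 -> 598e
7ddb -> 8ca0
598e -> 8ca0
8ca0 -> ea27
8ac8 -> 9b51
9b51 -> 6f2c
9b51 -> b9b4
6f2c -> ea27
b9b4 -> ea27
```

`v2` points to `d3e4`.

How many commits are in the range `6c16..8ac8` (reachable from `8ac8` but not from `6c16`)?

4

Reachable from 8ac8: {6f2c, 8ac8, 9b51, b9b4, ea27}.
Reachable from 6c16: {569a, 6c16, 7ddb, 8ca0, ea27}.
In 8ac8's history but not 6c16's: {6f2c, 8ac8, 9b51, b9b4} — 4 commits.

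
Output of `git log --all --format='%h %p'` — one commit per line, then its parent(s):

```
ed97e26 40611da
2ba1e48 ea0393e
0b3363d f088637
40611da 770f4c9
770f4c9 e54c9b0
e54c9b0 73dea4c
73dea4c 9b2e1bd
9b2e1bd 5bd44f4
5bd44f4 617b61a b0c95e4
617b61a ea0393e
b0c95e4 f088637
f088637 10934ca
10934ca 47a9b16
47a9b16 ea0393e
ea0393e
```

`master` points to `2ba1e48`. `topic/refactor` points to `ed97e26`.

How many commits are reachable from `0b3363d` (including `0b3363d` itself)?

Walking parent pointers from 0b3363d: reachable set = {0b3363d, 10934ca, 47a9b16, ea0393e, f088637}.
That is 5 commits.

5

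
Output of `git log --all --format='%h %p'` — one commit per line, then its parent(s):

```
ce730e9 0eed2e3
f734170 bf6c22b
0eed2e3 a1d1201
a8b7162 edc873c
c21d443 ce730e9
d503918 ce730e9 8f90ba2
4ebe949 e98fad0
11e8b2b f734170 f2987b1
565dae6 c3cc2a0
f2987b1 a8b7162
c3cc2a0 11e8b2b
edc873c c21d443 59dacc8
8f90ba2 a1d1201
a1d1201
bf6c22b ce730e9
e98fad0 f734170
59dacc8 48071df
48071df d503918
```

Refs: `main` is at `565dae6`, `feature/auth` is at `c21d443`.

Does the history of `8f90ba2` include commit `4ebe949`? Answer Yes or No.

Ancestors of 8f90ba2: {8f90ba2, a1d1201}.
4ebe949 is not in that set, so it is not an ancestor of 8f90ba2.

No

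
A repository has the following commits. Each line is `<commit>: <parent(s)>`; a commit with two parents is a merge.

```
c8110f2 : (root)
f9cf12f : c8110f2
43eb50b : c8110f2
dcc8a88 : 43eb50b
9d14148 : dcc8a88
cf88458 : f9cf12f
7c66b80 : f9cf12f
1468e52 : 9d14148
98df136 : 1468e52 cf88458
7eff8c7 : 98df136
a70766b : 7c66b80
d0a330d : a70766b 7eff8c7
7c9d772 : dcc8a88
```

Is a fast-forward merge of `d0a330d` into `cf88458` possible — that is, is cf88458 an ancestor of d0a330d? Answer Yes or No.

Yes

A fast-forward from cf88458 to d0a330d is possible iff cf88458 is an ancestor of d0a330d.
Ancestors of d0a330d: {1468e52, 43eb50b, 7c66b80, 7eff8c7, 98df136, 9d14148, a70766b, c8110f2, cf88458, d0a330d, dcc8a88, f9cf12f}.
cf88458 is among them, so fast-forward is possible.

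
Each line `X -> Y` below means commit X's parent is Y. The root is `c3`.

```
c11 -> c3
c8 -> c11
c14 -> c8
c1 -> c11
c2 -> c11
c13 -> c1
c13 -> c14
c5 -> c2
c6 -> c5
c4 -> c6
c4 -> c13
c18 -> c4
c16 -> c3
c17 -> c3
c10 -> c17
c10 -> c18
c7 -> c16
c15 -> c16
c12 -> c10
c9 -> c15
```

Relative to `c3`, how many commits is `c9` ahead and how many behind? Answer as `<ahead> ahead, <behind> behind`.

Reachable from c9: {c15, c16, c3, c9}.
Reachable from c3: {c3}.
Only in c9's history (ahead): {c15, c16, c9} — 3.
Only in c3's history (behind): {} — 0.

3 ahead, 0 behind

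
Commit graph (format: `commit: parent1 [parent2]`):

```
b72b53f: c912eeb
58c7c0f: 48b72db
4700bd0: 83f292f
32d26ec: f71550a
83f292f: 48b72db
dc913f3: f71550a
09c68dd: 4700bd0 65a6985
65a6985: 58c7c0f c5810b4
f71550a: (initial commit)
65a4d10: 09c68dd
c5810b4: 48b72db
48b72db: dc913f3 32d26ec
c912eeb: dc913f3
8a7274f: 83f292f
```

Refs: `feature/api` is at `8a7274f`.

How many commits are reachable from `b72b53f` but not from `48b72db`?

2

Reachable from b72b53f: {b72b53f, c912eeb, dc913f3, f71550a}.
Reachable from 48b72db: {32d26ec, 48b72db, dc913f3, f71550a}.
In b72b53f's history but not 48b72db's: {b72b53f, c912eeb} — 2 commits.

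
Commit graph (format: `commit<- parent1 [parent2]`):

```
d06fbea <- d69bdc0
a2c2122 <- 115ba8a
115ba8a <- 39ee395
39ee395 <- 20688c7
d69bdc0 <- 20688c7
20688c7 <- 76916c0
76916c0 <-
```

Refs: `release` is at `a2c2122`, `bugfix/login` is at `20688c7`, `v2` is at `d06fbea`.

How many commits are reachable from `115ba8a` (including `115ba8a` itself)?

Walking parent pointers from 115ba8a: reachable set = {115ba8a, 20688c7, 39ee395, 76916c0}.
That is 4 commits.

4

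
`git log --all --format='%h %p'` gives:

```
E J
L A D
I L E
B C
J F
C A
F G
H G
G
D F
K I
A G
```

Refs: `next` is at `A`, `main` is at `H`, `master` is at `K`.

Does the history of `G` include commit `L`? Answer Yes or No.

Ancestors of G: {G}.
L is not in that set, so it is not an ancestor of G.

No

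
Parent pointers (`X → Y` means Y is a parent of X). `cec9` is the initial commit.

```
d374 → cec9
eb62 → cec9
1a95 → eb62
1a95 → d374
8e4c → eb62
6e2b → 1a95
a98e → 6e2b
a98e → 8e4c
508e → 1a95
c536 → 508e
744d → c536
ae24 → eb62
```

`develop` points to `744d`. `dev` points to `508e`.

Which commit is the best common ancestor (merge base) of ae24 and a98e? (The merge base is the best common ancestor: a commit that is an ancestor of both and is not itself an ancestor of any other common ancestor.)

Ancestors of ae24: {ae24, cec9, eb62}.
Ancestors of a98e: {1a95, 6e2b, 8e4c, a98e, cec9, d374, eb62}.
Common ancestors: {cec9, eb62}.
Among these, eb62 is not an ancestor of any other common ancestor — it is the merge base.

eb62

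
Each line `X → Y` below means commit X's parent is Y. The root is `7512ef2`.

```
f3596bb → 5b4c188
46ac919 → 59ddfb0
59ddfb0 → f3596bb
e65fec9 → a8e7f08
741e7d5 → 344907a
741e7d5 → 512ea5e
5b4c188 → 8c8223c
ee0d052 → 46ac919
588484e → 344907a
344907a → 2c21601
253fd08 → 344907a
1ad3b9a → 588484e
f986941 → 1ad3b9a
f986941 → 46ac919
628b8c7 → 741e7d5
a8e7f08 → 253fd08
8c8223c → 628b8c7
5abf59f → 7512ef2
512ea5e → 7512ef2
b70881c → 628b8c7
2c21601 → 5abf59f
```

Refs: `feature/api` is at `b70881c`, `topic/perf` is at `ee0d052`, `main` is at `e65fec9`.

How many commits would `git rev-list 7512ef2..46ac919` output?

Reachable from 46ac919: {2c21601, 344907a, 46ac919, 512ea5e, 59ddfb0, 5abf59f, 5b4c188, 628b8c7, 741e7d5, 7512ef2, 8c8223c, f3596bb}.
Reachable from 7512ef2: {7512ef2}.
In 46ac919's history but not 7512ef2's: {2c21601, 344907a, 46ac919, 512ea5e, 59ddfb0, 5abf59f, 5b4c188, 628b8c7, 741e7d5, 8c8223c, f3596bb} — 11 commits.

11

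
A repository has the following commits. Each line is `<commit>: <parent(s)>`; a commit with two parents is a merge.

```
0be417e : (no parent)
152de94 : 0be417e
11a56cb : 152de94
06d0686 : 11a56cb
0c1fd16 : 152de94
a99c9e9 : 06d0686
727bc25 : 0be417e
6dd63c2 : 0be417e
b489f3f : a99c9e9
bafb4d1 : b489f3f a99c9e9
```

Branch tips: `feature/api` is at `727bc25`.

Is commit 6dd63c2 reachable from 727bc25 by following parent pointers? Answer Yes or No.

No

Ancestors of 727bc25: {0be417e, 727bc25}.
6dd63c2 is not in that set, so it is not an ancestor of 727bc25.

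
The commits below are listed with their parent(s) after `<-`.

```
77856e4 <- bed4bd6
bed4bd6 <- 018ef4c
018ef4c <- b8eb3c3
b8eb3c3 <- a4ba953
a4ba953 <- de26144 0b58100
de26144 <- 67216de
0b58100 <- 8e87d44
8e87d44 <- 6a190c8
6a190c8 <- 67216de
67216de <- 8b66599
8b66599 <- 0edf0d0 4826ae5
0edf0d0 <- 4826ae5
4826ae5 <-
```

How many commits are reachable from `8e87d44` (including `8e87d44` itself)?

6

Walking parent pointers from 8e87d44: reachable set = {0edf0d0, 4826ae5, 67216de, 6a190c8, 8b66599, 8e87d44}.
That is 6 commits.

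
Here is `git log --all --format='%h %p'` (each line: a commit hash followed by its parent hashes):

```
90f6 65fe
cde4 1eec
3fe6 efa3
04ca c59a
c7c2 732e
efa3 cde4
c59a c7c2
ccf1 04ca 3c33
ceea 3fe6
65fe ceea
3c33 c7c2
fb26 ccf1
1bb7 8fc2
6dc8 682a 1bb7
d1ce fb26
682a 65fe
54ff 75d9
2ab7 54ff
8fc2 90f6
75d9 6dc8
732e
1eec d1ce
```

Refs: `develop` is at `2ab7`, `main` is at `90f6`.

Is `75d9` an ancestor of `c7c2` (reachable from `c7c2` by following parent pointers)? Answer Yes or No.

Ancestors of c7c2: {732e, c7c2}.
75d9 is not in that set, so it is not an ancestor of c7c2.

No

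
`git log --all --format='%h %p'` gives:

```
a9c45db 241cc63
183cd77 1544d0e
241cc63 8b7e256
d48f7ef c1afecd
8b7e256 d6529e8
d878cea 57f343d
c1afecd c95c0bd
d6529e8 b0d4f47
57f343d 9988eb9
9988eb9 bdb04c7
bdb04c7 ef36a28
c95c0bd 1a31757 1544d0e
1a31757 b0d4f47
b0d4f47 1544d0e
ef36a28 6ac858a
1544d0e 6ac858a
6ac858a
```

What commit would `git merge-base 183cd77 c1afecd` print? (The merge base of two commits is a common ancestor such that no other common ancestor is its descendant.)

Ancestors of 183cd77: {1544d0e, 183cd77, 6ac858a}.
Ancestors of c1afecd: {1544d0e, 1a31757, 6ac858a, b0d4f47, c1afecd, c95c0bd}.
Common ancestors: {1544d0e, 6ac858a}.
Among these, 1544d0e is not an ancestor of any other common ancestor — it is the merge base.

1544d0e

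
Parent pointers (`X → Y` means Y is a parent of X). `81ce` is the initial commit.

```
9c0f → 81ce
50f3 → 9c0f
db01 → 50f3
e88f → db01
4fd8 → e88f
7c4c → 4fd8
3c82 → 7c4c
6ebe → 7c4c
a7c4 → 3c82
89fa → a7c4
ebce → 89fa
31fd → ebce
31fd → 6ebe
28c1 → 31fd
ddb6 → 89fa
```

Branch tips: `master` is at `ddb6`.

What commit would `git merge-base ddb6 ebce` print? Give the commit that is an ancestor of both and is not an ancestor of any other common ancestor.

Ancestors of ddb6: {3c82, 4fd8, 50f3, 7c4c, 81ce, 89fa, 9c0f, a7c4, db01, ddb6, e88f}.
Ancestors of ebce: {3c82, 4fd8, 50f3, 7c4c, 81ce, 89fa, 9c0f, a7c4, db01, e88f, ebce}.
Common ancestors: {3c82, 4fd8, 50f3, 7c4c, 81ce, 89fa, 9c0f, a7c4, db01, e88f}.
Among these, 89fa is not an ancestor of any other common ancestor — it is the merge base.

89fa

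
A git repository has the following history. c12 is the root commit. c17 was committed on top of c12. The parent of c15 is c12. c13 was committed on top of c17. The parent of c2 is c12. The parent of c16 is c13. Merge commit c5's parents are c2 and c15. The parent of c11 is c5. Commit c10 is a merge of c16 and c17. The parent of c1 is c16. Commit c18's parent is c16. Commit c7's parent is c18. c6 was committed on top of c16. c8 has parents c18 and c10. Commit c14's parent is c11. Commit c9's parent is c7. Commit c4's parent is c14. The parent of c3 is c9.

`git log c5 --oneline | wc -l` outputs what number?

4

Walking parent pointers from c5: reachable set = {c12, c15, c2, c5}.
That is 4 commits.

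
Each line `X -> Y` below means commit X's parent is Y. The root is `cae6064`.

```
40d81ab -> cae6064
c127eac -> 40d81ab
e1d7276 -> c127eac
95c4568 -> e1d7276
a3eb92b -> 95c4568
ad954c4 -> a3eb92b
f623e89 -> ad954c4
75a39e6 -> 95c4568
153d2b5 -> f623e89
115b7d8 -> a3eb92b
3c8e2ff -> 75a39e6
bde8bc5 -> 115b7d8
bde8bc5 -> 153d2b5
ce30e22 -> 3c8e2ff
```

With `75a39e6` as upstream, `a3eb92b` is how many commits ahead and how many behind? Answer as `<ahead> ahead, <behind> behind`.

Reachable from a3eb92b: {40d81ab, 95c4568, a3eb92b, c127eac, cae6064, e1d7276}.
Reachable from 75a39e6: {40d81ab, 75a39e6, 95c4568, c127eac, cae6064, e1d7276}.
Only in a3eb92b's history (ahead): {a3eb92b} — 1.
Only in 75a39e6's history (behind): {75a39e6} — 1.

1 ahead, 1 behind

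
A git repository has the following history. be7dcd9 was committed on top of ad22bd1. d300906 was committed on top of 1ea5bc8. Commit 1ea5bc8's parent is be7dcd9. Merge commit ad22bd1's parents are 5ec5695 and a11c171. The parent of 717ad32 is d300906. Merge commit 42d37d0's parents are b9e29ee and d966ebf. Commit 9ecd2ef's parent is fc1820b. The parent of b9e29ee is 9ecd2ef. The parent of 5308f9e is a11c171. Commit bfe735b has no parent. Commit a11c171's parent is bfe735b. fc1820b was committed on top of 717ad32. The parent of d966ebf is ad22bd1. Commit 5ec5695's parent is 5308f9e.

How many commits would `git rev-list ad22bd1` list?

Walking parent pointers from ad22bd1: reachable set = {5308f9e, 5ec5695, a11c171, ad22bd1, bfe735b}.
That is 5 commits.

5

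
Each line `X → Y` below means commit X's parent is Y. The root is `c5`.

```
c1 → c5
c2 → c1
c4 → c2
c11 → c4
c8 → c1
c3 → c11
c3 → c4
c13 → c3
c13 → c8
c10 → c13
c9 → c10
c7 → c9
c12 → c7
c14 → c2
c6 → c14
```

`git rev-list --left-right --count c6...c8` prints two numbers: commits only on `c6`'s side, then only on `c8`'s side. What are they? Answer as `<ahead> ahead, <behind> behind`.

3 ahead, 1 behind

Reachable from c6: {c1, c14, c2, c5, c6}.
Reachable from c8: {c1, c5, c8}.
Only in c6's history (ahead): {c14, c2, c6} — 3.
Only in c8's history (behind): {c8} — 1.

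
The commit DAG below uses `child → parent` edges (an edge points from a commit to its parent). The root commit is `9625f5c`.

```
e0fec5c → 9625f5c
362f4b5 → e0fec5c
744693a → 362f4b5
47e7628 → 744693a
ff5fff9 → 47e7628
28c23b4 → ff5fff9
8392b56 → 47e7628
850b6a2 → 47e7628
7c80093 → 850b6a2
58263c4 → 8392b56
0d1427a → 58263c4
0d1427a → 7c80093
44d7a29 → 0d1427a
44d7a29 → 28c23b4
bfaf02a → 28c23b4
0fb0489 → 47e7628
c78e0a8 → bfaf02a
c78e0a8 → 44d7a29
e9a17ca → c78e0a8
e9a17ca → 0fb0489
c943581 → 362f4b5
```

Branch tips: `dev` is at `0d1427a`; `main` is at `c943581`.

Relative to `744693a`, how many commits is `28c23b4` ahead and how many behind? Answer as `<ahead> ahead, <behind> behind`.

Reachable from 28c23b4: {28c23b4, 362f4b5, 47e7628, 744693a, 9625f5c, e0fec5c, ff5fff9}.
Reachable from 744693a: {362f4b5, 744693a, 9625f5c, e0fec5c}.
Only in 28c23b4's history (ahead): {28c23b4, 47e7628, ff5fff9} — 3.
Only in 744693a's history (behind): {} — 0.

3 ahead, 0 behind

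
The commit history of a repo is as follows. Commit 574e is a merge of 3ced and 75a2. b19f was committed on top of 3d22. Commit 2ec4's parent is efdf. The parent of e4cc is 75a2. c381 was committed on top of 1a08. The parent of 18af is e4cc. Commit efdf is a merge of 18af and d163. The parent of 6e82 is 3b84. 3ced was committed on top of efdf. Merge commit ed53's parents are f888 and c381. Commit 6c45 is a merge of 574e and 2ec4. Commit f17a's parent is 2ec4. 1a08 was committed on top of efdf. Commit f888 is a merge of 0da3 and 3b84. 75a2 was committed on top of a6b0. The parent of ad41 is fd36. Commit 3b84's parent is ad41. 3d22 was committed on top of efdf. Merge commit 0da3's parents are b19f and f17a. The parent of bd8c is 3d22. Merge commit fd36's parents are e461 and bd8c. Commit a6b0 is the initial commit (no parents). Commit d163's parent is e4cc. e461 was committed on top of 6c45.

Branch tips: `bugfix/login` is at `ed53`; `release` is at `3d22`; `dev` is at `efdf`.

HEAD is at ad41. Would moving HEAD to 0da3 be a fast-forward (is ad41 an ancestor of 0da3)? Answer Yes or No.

No

A fast-forward from ad41 to 0da3 is possible iff ad41 is an ancestor of 0da3.
Ancestors of 0da3: {0da3, 18af, 2ec4, 3d22, 75a2, a6b0, b19f, d163, e4cc, efdf, f17a}.
ad41 is not among them, so fast-forward is not possible.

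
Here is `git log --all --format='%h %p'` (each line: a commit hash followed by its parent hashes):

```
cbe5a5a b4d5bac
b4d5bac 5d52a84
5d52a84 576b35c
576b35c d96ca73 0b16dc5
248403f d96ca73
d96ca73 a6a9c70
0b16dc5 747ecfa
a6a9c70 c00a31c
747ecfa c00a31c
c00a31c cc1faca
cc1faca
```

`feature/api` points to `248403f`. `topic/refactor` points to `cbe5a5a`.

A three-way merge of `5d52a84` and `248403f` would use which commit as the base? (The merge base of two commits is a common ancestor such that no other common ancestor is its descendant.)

d96ca73

Ancestors of 5d52a84: {0b16dc5, 576b35c, 5d52a84, 747ecfa, a6a9c70, c00a31c, cc1faca, d96ca73}.
Ancestors of 248403f: {248403f, a6a9c70, c00a31c, cc1faca, d96ca73}.
Common ancestors: {a6a9c70, c00a31c, cc1faca, d96ca73}.
Among these, d96ca73 is not an ancestor of any other common ancestor — it is the merge base.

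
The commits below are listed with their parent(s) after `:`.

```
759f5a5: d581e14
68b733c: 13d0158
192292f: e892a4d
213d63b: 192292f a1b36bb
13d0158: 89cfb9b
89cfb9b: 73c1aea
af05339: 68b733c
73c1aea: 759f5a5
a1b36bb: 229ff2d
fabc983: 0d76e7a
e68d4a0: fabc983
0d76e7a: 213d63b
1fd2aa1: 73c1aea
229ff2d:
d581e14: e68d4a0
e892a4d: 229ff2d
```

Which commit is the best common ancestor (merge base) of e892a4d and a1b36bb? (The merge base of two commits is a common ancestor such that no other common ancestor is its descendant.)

Ancestors of e892a4d: {229ff2d, e892a4d}.
Ancestors of a1b36bb: {229ff2d, a1b36bb}.
Common ancestors: {229ff2d}.
The only common ancestor is 229ff2d, so it is the merge base.

229ff2d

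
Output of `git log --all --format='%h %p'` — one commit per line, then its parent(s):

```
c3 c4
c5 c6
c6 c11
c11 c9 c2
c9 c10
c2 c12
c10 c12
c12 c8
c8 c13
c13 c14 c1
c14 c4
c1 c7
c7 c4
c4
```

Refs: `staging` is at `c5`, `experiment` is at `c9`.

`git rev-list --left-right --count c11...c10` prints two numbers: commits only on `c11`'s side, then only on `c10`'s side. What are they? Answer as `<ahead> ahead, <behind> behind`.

Reachable from c11: {c1, c10, c11, c12, c13, c14, c2, c4, c7, c8, c9}.
Reachable from c10: {c1, c10, c12, c13, c14, c4, c7, c8}.
Only in c11's history (ahead): {c11, c2, c9} — 3.
Only in c10's history (behind): {} — 0.

3 ahead, 0 behind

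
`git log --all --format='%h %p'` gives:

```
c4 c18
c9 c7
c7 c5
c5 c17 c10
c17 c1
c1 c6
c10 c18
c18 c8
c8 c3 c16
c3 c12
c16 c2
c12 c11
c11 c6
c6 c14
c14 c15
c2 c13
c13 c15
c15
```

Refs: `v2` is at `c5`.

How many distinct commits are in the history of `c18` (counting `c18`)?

Walking parent pointers from c18: reachable set = {c11, c12, c13, c14, c15, c16, c18, c2, c3, c6, c8}.
That is 11 commits.

11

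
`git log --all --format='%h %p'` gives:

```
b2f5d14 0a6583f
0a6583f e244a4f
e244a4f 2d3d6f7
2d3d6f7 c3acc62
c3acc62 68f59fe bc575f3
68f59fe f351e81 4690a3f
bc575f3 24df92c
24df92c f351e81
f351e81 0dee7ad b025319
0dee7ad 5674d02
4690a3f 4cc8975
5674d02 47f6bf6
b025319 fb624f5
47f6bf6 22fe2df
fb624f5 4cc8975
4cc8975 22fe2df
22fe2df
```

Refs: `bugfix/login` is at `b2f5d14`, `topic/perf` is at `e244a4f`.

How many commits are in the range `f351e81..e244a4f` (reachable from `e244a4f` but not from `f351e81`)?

7

Reachable from e244a4f: {0dee7ad, 22fe2df, 24df92c, 2d3d6f7, 4690a3f, 47f6bf6, 4cc8975, 5674d02, 68f59fe, b025319, bc575f3, c3acc62, e244a4f, f351e81, fb624f5}.
Reachable from f351e81: {0dee7ad, 22fe2df, 47f6bf6, 4cc8975, 5674d02, b025319, f351e81, fb624f5}.
In e244a4f's history but not f351e81's: {24df92c, 2d3d6f7, 4690a3f, 68f59fe, bc575f3, c3acc62, e244a4f} — 7 commits.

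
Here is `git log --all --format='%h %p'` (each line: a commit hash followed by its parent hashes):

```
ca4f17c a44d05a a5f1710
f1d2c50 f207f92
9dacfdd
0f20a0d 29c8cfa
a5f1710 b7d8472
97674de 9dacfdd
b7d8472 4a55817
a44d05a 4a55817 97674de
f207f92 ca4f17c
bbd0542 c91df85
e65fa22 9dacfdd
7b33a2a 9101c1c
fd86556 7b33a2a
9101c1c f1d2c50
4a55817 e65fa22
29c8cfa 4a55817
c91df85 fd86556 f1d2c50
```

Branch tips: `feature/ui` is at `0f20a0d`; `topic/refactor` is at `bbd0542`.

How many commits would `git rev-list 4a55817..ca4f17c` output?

Reachable from ca4f17c: {4a55817, 97674de, 9dacfdd, a44d05a, a5f1710, b7d8472, ca4f17c, e65fa22}.
Reachable from 4a55817: {4a55817, 9dacfdd, e65fa22}.
In ca4f17c's history but not 4a55817's: {97674de, a44d05a, a5f1710, b7d8472, ca4f17c} — 5 commits.

5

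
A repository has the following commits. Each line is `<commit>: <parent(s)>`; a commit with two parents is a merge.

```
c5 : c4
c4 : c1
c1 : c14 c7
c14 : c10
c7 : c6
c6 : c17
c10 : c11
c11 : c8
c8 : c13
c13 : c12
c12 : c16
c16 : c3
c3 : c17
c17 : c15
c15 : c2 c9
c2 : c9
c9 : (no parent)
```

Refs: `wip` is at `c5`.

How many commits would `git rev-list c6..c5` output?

12

Reachable from c5: {c1, c10, c11, c12, c13, c14, c15, c16, c17, c2, c3, c4, c5, c6, c7, c8, c9}.
Reachable from c6: {c15, c17, c2, c6, c9}.
In c5's history but not c6's: {c1, c10, c11, c12, c13, c14, c16, c3, c4, c5, c7, c8} — 12 commits.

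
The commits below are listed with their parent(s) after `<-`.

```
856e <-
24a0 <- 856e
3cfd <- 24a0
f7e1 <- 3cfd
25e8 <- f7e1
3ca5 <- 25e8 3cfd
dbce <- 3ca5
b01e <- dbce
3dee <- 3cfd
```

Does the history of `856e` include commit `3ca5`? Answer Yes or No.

No

Ancestors of 856e: {856e}.
3ca5 is not in that set, so it is not an ancestor of 856e.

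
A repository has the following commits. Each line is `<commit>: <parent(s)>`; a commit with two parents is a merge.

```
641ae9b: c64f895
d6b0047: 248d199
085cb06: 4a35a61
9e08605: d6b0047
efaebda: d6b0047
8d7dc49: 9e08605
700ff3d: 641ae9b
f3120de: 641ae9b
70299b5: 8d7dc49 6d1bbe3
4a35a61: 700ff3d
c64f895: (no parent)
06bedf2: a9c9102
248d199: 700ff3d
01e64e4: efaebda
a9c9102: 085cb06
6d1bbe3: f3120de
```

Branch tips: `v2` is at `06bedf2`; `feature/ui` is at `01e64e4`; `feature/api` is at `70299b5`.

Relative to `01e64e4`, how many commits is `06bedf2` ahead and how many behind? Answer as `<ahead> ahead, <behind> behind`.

4 ahead, 4 behind

Reachable from 06bedf2: {06bedf2, 085cb06, 4a35a61, 641ae9b, 700ff3d, a9c9102, c64f895}.
Reachable from 01e64e4: {01e64e4, 248d199, 641ae9b, 700ff3d, c64f895, d6b0047, efaebda}.
Only in 06bedf2's history (ahead): {06bedf2, 085cb06, 4a35a61, a9c9102} — 4.
Only in 01e64e4's history (behind): {01e64e4, 248d199, d6b0047, efaebda} — 4.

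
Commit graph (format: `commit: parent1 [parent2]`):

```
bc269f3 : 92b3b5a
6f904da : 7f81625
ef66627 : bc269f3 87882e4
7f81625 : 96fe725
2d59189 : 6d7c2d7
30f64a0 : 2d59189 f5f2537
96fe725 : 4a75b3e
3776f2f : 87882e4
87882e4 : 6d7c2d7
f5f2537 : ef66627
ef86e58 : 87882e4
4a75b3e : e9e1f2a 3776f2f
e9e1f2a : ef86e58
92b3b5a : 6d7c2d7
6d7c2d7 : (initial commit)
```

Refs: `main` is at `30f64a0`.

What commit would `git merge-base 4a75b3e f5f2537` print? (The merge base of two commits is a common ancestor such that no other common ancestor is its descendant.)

87882e4

Ancestors of 4a75b3e: {3776f2f, 4a75b3e, 6d7c2d7, 87882e4, e9e1f2a, ef86e58}.
Ancestors of f5f2537: {6d7c2d7, 87882e4, 92b3b5a, bc269f3, ef66627, f5f2537}.
Common ancestors: {6d7c2d7, 87882e4}.
Among these, 87882e4 is not an ancestor of any other common ancestor — it is the merge base.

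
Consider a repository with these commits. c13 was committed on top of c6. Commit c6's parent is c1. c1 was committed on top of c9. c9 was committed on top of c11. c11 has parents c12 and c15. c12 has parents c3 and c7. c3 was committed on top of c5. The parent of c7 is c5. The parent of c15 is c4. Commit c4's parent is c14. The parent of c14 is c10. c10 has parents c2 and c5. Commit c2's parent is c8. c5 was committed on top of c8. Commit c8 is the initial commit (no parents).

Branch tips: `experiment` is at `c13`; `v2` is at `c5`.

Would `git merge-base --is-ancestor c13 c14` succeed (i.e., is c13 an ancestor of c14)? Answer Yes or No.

No

Ancestors of c14: {c10, c14, c2, c5, c8}.
c13 is not in that set, so it is not an ancestor of c14.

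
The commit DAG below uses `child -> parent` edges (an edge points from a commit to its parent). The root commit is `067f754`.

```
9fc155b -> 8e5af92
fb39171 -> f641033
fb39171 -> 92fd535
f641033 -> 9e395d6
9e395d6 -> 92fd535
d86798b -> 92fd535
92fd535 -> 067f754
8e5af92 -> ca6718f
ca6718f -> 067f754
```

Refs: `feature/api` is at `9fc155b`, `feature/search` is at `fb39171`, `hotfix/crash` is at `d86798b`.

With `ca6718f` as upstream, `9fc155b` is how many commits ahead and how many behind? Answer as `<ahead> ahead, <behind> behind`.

2 ahead, 0 behind

Reachable from 9fc155b: {067f754, 8e5af92, 9fc155b, ca6718f}.
Reachable from ca6718f: {067f754, ca6718f}.
Only in 9fc155b's history (ahead): {8e5af92, 9fc155b} — 2.
Only in ca6718f's history (behind): {} — 0.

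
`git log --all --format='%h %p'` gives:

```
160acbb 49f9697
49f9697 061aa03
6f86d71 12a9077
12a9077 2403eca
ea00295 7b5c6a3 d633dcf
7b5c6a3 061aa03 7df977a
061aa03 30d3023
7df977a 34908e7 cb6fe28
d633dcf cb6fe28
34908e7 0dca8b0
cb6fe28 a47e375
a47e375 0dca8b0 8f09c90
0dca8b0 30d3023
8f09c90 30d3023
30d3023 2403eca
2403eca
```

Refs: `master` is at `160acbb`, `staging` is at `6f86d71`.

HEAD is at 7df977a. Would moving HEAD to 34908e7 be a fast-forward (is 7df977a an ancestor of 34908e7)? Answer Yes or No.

A fast-forward from 7df977a to 34908e7 is possible iff 7df977a is an ancestor of 34908e7.
Ancestors of 34908e7: {0dca8b0, 2403eca, 30d3023, 34908e7}.
7df977a is not among them, so fast-forward is not possible.

No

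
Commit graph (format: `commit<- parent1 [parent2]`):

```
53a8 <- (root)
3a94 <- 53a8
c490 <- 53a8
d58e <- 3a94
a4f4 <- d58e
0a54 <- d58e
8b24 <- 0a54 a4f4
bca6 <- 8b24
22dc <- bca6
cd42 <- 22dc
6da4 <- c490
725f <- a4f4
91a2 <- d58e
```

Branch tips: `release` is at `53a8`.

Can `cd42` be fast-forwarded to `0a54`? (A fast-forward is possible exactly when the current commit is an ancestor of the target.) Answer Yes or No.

No

A fast-forward from cd42 to 0a54 is possible iff cd42 is an ancestor of 0a54.
Ancestors of 0a54: {0a54, 3a94, 53a8, d58e}.
cd42 is not among them, so fast-forward is not possible.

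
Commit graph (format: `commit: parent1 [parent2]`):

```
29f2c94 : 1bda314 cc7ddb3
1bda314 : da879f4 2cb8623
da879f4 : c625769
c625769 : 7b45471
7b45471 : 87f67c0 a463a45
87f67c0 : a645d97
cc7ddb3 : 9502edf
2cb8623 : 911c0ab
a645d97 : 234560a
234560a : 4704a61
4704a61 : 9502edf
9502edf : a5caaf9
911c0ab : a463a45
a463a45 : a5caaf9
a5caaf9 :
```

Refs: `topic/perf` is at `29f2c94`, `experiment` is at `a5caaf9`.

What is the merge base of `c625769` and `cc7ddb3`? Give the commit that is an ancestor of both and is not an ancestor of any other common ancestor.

Ancestors of c625769: {234560a, 4704a61, 7b45471, 87f67c0, 9502edf, a463a45, a5caaf9, a645d97, c625769}.
Ancestors of cc7ddb3: {9502edf, a5caaf9, cc7ddb3}.
Common ancestors: {9502edf, a5caaf9}.
Among these, 9502edf is not an ancestor of any other common ancestor — it is the merge base.

9502edf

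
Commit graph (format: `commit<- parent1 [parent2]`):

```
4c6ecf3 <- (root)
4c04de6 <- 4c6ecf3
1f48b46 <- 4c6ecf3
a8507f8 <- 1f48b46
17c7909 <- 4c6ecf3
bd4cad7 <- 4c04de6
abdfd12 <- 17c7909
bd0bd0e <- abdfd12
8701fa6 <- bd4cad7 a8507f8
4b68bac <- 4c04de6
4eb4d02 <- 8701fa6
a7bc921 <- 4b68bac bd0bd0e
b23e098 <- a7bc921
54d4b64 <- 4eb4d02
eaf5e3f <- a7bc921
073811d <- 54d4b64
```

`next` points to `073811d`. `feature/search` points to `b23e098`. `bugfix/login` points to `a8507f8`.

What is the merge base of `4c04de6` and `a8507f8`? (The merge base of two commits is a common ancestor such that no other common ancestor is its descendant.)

Ancestors of 4c04de6: {4c04de6, 4c6ecf3}.
Ancestors of a8507f8: {1f48b46, 4c6ecf3, a8507f8}.
Common ancestors: {4c6ecf3}.
The only common ancestor is 4c6ecf3, so it is the merge base.

4c6ecf3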